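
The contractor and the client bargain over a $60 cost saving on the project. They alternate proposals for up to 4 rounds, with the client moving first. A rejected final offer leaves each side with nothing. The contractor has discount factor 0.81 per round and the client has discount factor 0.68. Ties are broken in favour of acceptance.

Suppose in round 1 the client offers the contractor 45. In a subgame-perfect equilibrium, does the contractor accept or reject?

Round 4 (the contractor proposes): the client will accept anything ≥ 0, so the contractor offers 0 and keeps 60.
Round 3 (the client proposes): the contractor can get 60 next round, worth 0.81 × 60 = 48.6 now; the client offers that and keeps 11.4.
Round 2 (the contractor proposes): the client can get 11.4 next round, worth 0.68 × 11.4 = 7.752 now; the contractor offers that and keeps 52.248.
So by rejecting in round 1, the contractor gets 52.248 next round, worth 0.81 × 52.248 = 42.32088 now.
Offer 45 ≥ 42.32088, so the contractor accepts.

Accept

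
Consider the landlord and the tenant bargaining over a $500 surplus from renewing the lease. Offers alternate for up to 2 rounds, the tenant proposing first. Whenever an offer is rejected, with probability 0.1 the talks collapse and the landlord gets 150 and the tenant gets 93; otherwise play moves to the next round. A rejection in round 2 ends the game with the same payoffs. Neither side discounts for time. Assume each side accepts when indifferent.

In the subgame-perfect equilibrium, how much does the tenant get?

Round 2 (the landlord proposes): the tenant gets 93 if talks fail, so the landlord offers 93 and keeps 407.
Round 1 (the tenant proposes): rejecting gives the landlord an expected 0.9 × 407 + 0.1 × 150 = 381.3. The tenant offers 381.3 and keeps 500 − 381.3 = 118.7.

118.7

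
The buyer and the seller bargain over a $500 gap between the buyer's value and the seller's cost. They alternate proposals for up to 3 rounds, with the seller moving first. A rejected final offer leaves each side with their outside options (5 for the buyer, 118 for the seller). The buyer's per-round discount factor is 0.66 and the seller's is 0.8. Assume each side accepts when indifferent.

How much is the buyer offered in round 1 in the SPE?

Work backward from the last round.
Round 3 (the seller proposes): the buyer gets 5 if talks fail, so the seller offers 5 and keeps 495.
Round 2 (the buyer proposes): the seller can get 495 next round, worth 0.8 × 495 = 396 now, so the buyer offers 396, keeping 104.
Round 1 (the seller proposes): the buyer can get 104 next round, worth 0.66 × 104 = 68.64 now. The seller offers 68.64 and keeps 500 − 68.64 = 431.36.

68.64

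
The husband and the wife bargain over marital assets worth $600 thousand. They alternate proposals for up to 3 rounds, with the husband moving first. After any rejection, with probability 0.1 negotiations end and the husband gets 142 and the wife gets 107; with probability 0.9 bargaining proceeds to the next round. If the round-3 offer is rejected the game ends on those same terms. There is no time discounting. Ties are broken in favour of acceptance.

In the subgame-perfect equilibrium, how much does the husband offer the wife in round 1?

138.59

Round 3 (the husband proposes): the wife gets 107 if talks fail, so the husband offers 107 and keeps 493.
Round 2 (the wife proposes): rejecting gives the husband an expected 0.9 × 493 + 0.1 × 142 = 457.9. The wife offers 457.9 and keeps 600 − 457.9 = 142.1.
Round 1 (the husband proposes): rejecting gives the wife an expected 0.9 × 142.1 + 0.1 × 107 = 138.59; the husband offers that and keeps 461.41.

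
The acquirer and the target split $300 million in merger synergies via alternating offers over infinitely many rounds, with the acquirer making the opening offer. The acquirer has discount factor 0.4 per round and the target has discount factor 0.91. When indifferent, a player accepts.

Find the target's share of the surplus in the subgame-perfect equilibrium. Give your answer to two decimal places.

257.55

When the acquirer proposes, the target accepts any offer worth at least 0.91 times what the target would get by proposing next round; and vice versa.
This gives x = 300 − 0.91y and y = 300 − 0.4x, where x and y are each side's share when it proposes.
Hence (1 − 0.91·0.4)x = 300(1 − 0.91), i.e. 0.636·x = 27.
x ≈ 42.4528; the target's share is 300 − x ≈ 257.5472.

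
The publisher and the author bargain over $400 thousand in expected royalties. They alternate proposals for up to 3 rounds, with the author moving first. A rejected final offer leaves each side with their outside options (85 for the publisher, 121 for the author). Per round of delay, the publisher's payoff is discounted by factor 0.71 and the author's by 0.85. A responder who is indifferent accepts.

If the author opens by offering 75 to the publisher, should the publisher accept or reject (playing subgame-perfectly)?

Reject

Round 3 (the author proposes): the publisher gets 85 if talks fail, so the author offers 85 and keeps 315.
Round 2 (the publisher proposes): the author can get 315 next round, worth 0.85 × 315 = 267.75 now; the publisher offers that and keeps 132.25.
So by rejecting in round 1, the publisher gets 132.25 next round, worth 0.71 × 132.25 = 93.8975 now.
Offer 75 < 93.8975, so the publisher rejects.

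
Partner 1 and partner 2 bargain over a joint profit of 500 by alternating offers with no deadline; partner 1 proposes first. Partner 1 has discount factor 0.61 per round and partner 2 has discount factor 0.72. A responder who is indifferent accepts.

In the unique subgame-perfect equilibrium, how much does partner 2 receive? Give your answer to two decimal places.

250.36

In a stationary SPE each proposer offers the other exactly their discounted continuation value.
If partner 1 keeps x when proposing and partner 2 keeps y when proposing, then x = 500 − 0.72y and y = 500 − 0.61x.
Solving: x = 500(1 − 0.72) / (1 − 0.61·0.72) = 140 / 0.5608 ≈ 249.6434.
Partner 2 gets 500 − 249.6434 ≈ 250.3566.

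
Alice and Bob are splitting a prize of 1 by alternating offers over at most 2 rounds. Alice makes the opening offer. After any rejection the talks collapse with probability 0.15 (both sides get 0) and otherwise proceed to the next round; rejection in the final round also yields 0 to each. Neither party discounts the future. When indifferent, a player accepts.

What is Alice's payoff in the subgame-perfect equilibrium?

0.15

Round 2 (Bob proposes): Alice will accept anything ≥ 0, so Bob offers 0 and keeps 1.
Round 1 (Alice proposes): rejecting gives Bob an expected 0.85 × 1 = 0.85, so Alice offers 0.85, keeping 0.15.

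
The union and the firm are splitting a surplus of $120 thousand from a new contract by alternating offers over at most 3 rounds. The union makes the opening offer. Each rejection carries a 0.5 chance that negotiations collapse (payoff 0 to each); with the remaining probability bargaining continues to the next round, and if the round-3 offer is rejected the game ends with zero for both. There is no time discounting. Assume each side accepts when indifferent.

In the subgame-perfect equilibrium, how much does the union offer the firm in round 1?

30

Round 3 (the union proposes): the firm will accept anything ≥ 0, so the union offers 0 and keeps 120.
Round 2 (the firm proposes): rejecting gives the union an expected 0.5 × 120 = 60; the firm offers that and keeps 60.
Round 1 (the union proposes): rejecting gives the firm an expected 0.5 × 60 = 30. The union offers 30 and keeps 120 − 30 = 90.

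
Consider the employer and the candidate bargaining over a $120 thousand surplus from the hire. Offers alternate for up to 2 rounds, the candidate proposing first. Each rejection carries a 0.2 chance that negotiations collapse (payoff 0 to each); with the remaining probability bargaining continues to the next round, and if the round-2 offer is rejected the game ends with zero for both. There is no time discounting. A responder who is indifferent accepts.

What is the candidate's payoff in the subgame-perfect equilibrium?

24

Round 2 (the employer proposes): the candidate will accept anything ≥ 0, so the employer offers 0 and keeps 120.
Round 1 (the candidate proposes): rejecting gives the employer an expected 0.8 × 120 = 96. The candidate offers 96 and keeps 120 − 96 = 24.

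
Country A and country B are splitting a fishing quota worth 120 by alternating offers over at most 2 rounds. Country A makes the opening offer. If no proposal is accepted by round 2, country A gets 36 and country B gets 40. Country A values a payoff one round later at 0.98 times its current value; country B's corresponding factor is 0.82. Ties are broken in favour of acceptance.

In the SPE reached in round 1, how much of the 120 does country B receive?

Round 2 (country B proposes): country A gets 36 if talks fail, so country B offers 36 and keeps 84.
Round 1 (country A proposes): country B can get 84 next round, worth 0.82 × 84 = 68.88 now; country A offers that and keeps 51.12.

68.88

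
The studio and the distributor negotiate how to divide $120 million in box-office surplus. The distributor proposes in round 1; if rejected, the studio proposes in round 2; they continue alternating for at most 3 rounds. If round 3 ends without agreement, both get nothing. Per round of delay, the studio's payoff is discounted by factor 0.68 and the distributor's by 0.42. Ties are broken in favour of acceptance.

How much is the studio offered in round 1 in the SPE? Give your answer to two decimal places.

Round 3 (the distributor proposes): rejection yields 0 for the studio; the distributor offers 0 and keeps 120.
Round 2 (the studio proposes): the distributor can get 120 next round, worth 0.42 × 120 = 50.4 now; the studio offers that and keeps 69.6.
Round 1 (the distributor proposes): the studio can get 69.6 next round, worth 0.68 × 69.6 = 47.328 now; the distributor offers that and keeps 72.672.

47.33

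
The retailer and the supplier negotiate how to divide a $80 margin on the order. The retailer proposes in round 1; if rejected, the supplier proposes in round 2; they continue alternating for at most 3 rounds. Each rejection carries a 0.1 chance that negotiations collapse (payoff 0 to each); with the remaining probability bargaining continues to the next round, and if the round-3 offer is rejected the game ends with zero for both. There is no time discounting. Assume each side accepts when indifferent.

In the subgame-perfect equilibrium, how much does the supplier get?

7.2

Round 3 (the retailer proposes): rejection yields 0 for the supplier; the retailer offers 0 and keeps 80.
Round 2 (the supplier proposes): rejecting gives the retailer an expected 0.9 × 80 = 72; the supplier offers that and keeps 8.
Round 1 (the retailer proposes): rejecting gives the supplier an expected 0.9 × 8 = 7.2. The retailer offers 7.2 and keeps 80 − 7.2 = 72.8.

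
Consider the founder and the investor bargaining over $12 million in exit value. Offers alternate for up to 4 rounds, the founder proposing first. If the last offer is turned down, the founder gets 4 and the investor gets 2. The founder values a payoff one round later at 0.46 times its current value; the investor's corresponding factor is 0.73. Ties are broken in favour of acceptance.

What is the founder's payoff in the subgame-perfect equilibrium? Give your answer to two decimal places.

Round 4 (the investor proposes): the founder gets 4 if talks fail, so the investor offers 4 and keeps 8.
Round 3 (the founder proposes): the investor can get 8 next round, worth 0.73 × 8 = 5.84 now. The founder offers 5.84 and keeps 12 − 5.84 = 6.16.
Round 2 (the investor proposes): the founder can get 6.16 next round, worth 0.46 × 6.16 = 2.8336 now. The investor offers 2.8336 and keeps 12 − 2.8336 = 9.1664.
Round 1 (the founder proposes): the investor can get 9.1664 next round, worth 0.73 × 9.1664 = 6.691472 now. The founder offers 6.691472 and keeps 12 − 6.691472 = 5.308528.

5.31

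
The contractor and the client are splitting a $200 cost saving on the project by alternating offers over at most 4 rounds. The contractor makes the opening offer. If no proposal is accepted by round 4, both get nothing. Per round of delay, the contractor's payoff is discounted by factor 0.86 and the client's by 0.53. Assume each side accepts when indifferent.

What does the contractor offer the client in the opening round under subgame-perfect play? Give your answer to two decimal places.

63.15

Round 4 (the client proposes): rejection yields 0 for the contractor; the client offers 0 and keeps 200.
Round 3 (the contractor proposes): the client can get 200 next round, worth 0.53 × 200 = 106 now, so the contractor offers 106, keeping 94.
Round 2 (the client proposes): the contractor can get 94 next round, worth 0.86 × 94 = 80.84 now. The client offers 80.84 and keeps 200 − 80.84 = 119.16.
Round 1 (the contractor proposes): the client can get 119.16 next round, worth 0.53 × 119.16 = 63.1548 now, so the contractor offers 63.1548, keeping 136.8452.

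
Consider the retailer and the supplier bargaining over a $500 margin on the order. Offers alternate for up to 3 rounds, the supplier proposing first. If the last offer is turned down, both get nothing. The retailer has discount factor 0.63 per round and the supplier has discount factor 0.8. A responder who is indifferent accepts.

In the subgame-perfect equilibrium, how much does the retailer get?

Round 3 (the supplier proposes): rejection yields 0 for the retailer; the supplier offers 0 and keeps 500.
Round 2 (the retailer proposes): the supplier can get 500 next round, worth 0.8 × 500 = 400 now; the retailer offers that and keeps 100.
Round 1 (the supplier proposes): the retailer can get 100 next round, worth 0.63 × 100 = 63 now; the supplier offers that and keeps 437.

63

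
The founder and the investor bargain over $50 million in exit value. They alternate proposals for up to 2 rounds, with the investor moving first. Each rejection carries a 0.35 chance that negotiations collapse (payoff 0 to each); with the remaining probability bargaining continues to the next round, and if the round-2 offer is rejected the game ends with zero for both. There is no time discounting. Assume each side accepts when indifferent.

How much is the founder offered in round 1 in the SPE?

32.5

Round 2 (the founder proposes): rejection yields 0 for the investor; the founder offers 0 and keeps 50.
Round 1 (the investor proposes): rejecting gives the founder an expected 0.65 × 50 = 32.5; the investor offers that and keeps 17.5.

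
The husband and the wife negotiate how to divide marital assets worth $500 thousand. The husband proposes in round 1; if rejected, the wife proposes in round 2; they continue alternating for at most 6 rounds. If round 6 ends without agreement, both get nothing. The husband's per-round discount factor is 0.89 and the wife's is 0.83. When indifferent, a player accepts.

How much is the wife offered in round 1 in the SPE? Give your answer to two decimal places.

305.83

Round 6 (the wife proposes): rejection yields 0 for the husband; the wife offers 0 and keeps 500.
Round 5 (the husband proposes): the wife can get 500 next round, worth 0.83 × 500 = 415 now, so the husband offers 415, keeping 85.
Round 4 (the wife proposes): the husband can get 85 next round, worth 0.89 × 85 = 75.65 now, so the wife offers 75.65, keeping 424.35.
Round 3 (the husband proposes): the wife can get 424.35 next round, worth 0.83 × 424.35 = 352.2105 now, so the husband offers 352.2105, keeping 147.7895.
Round 2 (the wife proposes): the husband can get 147.7895 next round, worth 0.89 × 147.7895 = 131.532655 now, so the wife offers 131.532655, keeping 368.467345.
Round 1 (the husband proposes): the wife can get 368.467345 next round, worth 0.83 × 368.467345 = 305.82789635 now; the husband offers that and keeps 194.17210365.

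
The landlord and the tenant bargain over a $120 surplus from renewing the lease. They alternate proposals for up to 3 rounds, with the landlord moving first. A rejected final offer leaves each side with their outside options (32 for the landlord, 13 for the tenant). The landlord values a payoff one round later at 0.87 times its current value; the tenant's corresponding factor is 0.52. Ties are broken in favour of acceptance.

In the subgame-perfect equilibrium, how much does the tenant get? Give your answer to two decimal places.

Solve by backward induction from round 3.
Round 3 (the landlord proposes): the tenant gets 13 if talks fail, so the landlord offers 13 and keeps 107.
Round 2 (the tenant proposes): the landlord can get 107 next round, worth 0.87 × 107 = 93.09 now, so the tenant offers 93.09, keeping 26.91.
Round 1 (the landlord proposes): the tenant can get 26.91 next round, worth 0.52 × 26.91 = 13.9932 now. The landlord offers 13.9932 and keeps 120 − 13.9932 = 106.0068.

13.99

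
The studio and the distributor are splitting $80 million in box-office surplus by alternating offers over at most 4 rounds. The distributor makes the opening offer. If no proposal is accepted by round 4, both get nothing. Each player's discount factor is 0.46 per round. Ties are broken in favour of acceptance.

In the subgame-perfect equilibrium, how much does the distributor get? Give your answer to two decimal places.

Work backward from the last round.
Round 4 (the studio proposes): the distributor will accept anything ≥ 0, so the studio offers 0 and keeps 80.
Round 3 (the distributor proposes): the studio can get 80 next round, worth 0.46 × 80 = 36.8 now. The distributor offers 36.8 and keeps 80 − 36.8 = 43.2.
Round 2 (the studio proposes): the distributor can get 43.2 next round, worth 0.46 × 43.2 = 19.872 now; the studio offers that and keeps 60.128.
Round 1 (the distributor proposes): the studio can get 60.128 next round, worth 0.46 × 60.128 = 27.65888 now. The distributor offers 27.65888 and keeps 80 − 27.65888 = 52.34112.

52.34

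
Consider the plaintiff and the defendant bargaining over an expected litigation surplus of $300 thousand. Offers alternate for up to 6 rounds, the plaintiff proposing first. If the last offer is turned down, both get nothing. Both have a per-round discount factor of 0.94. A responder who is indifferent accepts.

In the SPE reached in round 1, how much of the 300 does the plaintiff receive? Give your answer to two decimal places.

47.96

Solve by backward induction from round 6.
Round 6 (the defendant proposes): rejection yields 0 for the plaintiff; the defendant offers 0 and keeps 300.
Round 5 (the plaintiff proposes): the defendant can get 300 next round, worth 0.94 × 300 = 282 now. The plaintiff offers 282 and keeps 300 − 282 = 18.
Round 4 (the defendant proposes): the plaintiff can get 18 next round, worth 0.94 × 18 = 16.92 now, so the defendant offers 16.92, keeping 283.08.
Round 3 (the plaintiff proposes): the defendant can get 283.08 next round, worth 0.94 × 283.08 = 266.0952 now. The plaintiff offers 266.0952 and keeps 300 − 266.0952 = 33.9048.
Round 2 (the defendant proposes): the plaintiff can get 33.9048 next round, worth 0.94 × 33.9048 = 31.870512 now, so the defendant offers 31.870512, keeping 268.129488.
Round 1 (the plaintiff proposes): the defendant can get 268.129488 next round, worth 0.94 × 268.129488 = 252.04171872 now. The plaintiff offers 252.04171872 and keeps 300 − 252.04171872 = 47.95828128.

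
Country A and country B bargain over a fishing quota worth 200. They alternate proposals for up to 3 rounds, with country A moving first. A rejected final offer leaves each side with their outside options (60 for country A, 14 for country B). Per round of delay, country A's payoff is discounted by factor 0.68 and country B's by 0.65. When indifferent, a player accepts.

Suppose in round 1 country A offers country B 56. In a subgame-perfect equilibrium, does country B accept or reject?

Work out country B's continuation value if the offer is rejected.
Round 3 (country A proposes): country B gets 14 if talks fail, so country A offers 14 and keeps 186.
Round 2 (country B proposes): country A can get 186 next round, worth 0.68 × 186 = 126.48 now. Country B offers 126.48 and keeps 200 − 126.48 = 73.52.
So by rejecting in round 1, country B gets 73.52 next round, worth 0.65 × 73.52 = 47.788 now.
Offer 56 ≥ 47.788, so country B accepts.

Accept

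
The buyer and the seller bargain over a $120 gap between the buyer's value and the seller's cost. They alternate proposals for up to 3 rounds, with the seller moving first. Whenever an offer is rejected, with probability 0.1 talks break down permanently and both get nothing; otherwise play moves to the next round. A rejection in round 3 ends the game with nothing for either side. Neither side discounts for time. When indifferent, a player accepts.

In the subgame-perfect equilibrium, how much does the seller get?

109.2

Round 3 (the seller proposes): the buyer will accept anything ≥ 0, so the seller offers 0 and keeps 120.
Round 2 (the buyer proposes): rejecting gives the seller an expected 0.9 × 120 = 108, so the buyer offers 108, keeping 12.
Round 1 (the seller proposes): rejecting gives the buyer an expected 0.9 × 12 = 10.8, so the seller offers 10.8, keeping 109.2.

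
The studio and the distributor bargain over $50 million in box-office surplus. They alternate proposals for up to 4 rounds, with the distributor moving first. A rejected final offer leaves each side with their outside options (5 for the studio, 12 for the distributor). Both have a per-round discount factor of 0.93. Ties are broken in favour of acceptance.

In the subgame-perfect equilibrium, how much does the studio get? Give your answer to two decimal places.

Round 4 (the studio proposes): the distributor gets 12 if talks fail, so the studio offers 12 and keeps 38.
Round 3 (the distributor proposes): the studio can get 38 next round, worth 0.93 × 38 = 35.34 now. The distributor offers 35.34 and keeps 50 − 35.34 = 14.66.
Round 2 (the studio proposes): the distributor can get 14.66 next round, worth 0.93 × 14.66 = 13.6338 now, so the studio offers 13.6338, keeping 36.3662.
Round 1 (the distributor proposes): the studio can get 36.3662 next round, worth 0.93 × 36.3662 = 33.820566 now; the distributor offers that and keeps 16.179434.

33.82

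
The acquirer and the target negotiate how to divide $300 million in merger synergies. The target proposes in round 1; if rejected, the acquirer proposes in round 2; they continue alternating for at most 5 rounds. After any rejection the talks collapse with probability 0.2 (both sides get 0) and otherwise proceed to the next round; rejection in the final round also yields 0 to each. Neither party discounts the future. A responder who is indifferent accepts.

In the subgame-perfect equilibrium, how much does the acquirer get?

78.72

Round 5 (the target proposes): the acquirer will accept anything ≥ 0, so the target offers 0 and keeps 300.
Round 4 (the acquirer proposes): rejecting gives the target an expected 0.8 × 300 = 240; the acquirer offers that and keeps 60.
Round 3 (the target proposes): rejecting gives the acquirer an expected 0.8 × 60 = 48. The target offers 48 and keeps 300 − 48 = 252.
Round 2 (the acquirer proposes): rejecting gives the target an expected 0.8 × 252 = 201.6. The acquirer offers 201.6 and keeps 300 − 201.6 = 98.4.
Round 1 (the target proposes): rejecting gives the acquirer an expected 0.8 × 98.4 = 78.72. The target offers 78.72 and keeps 300 − 78.72 = 221.28.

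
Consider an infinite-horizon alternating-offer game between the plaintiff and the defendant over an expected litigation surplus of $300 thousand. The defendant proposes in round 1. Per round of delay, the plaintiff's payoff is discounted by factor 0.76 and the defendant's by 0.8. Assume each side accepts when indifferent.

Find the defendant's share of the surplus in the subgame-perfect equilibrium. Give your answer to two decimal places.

183.67

Let x be the defendant's share when the defendant proposes and y be the plaintiff's share when the plaintiff proposes.
The plaintiff accepts iff offered ≥ 0.76·y, so x = 300 − 0.76y. Symmetrically y = 300 − 0.8x.
Substituting: x = 300 − 0.76(300 − 0.8x), giving x(1 − 0.8·0.76) = 300(1 − 0.76).
So x = 300 × 0.24 / 0.392 ≈ 183.6735, and the plaintiff receives 300 − x ≈ 116.3265.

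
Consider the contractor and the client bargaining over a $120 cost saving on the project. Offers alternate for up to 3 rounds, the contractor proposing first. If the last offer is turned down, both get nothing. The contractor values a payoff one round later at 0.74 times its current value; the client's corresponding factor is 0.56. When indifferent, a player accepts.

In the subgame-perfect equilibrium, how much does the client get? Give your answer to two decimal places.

17.47

By backward induction:
Round 3 (the contractor proposes): rejection yields 0 for the client; the contractor offers 0 and keeps 120.
Round 2 (the client proposes): the contractor can get 120 next round, worth 0.74 × 120 = 88.8 now. The client offers 88.8 and keeps 120 − 88.8 = 31.2.
Round 1 (the contractor proposes): the client can get 31.2 next round, worth 0.56 × 31.2 = 17.472 now, so the contractor offers 17.472, keeping 102.528.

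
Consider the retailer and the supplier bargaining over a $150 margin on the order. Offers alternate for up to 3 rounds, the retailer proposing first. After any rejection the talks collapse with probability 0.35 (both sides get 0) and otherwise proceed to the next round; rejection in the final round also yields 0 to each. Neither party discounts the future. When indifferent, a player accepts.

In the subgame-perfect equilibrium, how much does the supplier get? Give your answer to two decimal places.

34.13

Round 3 (the retailer proposes): rejection yields 0 for the supplier; the retailer offers 0 and keeps 150.
Round 2 (the supplier proposes): rejecting gives the retailer an expected 0.65 × 150 = 97.5, so the supplier offers 97.5, keeping 52.5.
Round 1 (the retailer proposes): rejecting gives the supplier an expected 0.65 × 52.5 = 34.125, so the retailer offers 34.125, keeping 115.875.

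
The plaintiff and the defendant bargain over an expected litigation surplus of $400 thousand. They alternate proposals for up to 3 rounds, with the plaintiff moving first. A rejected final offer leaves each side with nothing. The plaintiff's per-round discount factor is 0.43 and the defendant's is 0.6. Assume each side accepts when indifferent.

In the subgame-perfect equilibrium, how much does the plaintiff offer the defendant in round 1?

Solve by backward induction from round 3.
Round 3 (the plaintiff proposes): rejection yields 0 for the defendant; the plaintiff offers 0 and keeps 400.
Round 2 (the defendant proposes): the plaintiff can get 400 next round, worth 0.43 × 400 = 172 now, so the defendant offers 172, keeping 228.
Round 1 (the plaintiff proposes): the defendant can get 228 next round, worth 0.6 × 228 = 136.8 now. The plaintiff offers 136.8 and keeps 400 − 136.8 = 263.2.

136.8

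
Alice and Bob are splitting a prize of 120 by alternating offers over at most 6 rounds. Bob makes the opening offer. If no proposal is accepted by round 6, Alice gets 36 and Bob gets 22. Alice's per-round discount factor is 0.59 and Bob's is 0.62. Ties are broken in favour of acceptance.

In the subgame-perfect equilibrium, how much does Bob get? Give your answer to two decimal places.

Round 6 (Alice proposes): Bob gets 22 if talks fail, so Alice offers 22 and keeps 98.
Round 5 (Bob proposes): Alice can get 98 next round, worth 0.59 × 98 = 57.82 now. Bob offers 57.82 and keeps 120 − 57.82 = 62.18.
Round 4 (Alice proposes): Bob can get 62.18 next round, worth 0.62 × 62.18 = 38.5516 now; Alice offers that and keeps 81.4484.
Round 3 (Bob proposes): Alice can get 81.4484 next round, worth 0.59 × 81.4484 = 48.054556 now, so Bob offers 48.054556, keeping 71.945444.
Round 2 (Alice proposes): Bob can get 71.945444 next round, worth 0.62 × 71.945444 = 44.60617528 now. Alice offers 44.60617528 and keeps 120 − 44.60617528 = 75.39382472.
Round 1 (Bob proposes): Alice can get 75.39382472 next round, worth 0.59 × 75.39382472 = 44.4823565848 now. Bob offers 44.4823565848 and keeps 120 − 44.4823565848 = 75.5176434152.

75.52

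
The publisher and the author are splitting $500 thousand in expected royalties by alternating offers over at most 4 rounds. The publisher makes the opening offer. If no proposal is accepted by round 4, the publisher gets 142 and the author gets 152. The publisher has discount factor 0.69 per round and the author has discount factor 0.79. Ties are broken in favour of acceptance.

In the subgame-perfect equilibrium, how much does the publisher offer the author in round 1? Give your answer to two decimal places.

276.62

Round 4 (the author proposes): the publisher gets 142 if talks fail, so the author offers 142 and keeps 358.
Round 3 (the publisher proposes): the author can get 358 next round, worth 0.79 × 358 = 282.82 now, so the publisher offers 282.82, keeping 217.18.
Round 2 (the author proposes): the publisher can get 217.18 next round, worth 0.69 × 217.18 = 149.8542 now; the author offers that and keeps 350.1458.
Round 1 (the publisher proposes): the author can get 350.1458 next round, worth 0.79 × 350.1458 = 276.615182 now. The publisher offers 276.615182 and keeps 500 − 276.615182 = 223.384818.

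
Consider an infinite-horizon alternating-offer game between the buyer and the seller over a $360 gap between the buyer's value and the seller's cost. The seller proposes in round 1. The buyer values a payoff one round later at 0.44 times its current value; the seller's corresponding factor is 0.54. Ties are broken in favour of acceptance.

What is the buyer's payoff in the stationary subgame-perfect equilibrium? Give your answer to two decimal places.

Let x be the seller's share when the seller proposes and y be the buyer's share when the buyer proposes.
The buyer accepts iff offered ≥ 0.44·y, so x = 360 − 0.44y. Symmetrically y = 360 − 0.54x.
Substituting: x = 360 − 0.44(360 − 0.54x), giving x(1 − 0.54·0.44) = 360(1 − 0.44).
So x = 360 × 0.56 / 0.7624 ≈ 264.4281, and the buyer receives 360 − x ≈ 95.5719.

95.57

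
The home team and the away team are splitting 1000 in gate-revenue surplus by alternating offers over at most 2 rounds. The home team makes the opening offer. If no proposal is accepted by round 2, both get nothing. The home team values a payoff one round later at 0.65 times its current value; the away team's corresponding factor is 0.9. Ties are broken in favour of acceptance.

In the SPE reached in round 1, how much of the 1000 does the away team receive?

900

Round 2 (the away team proposes): the home team will accept anything ≥ 0, so the away team offers 0 and keeps 1000.
Round 1 (the home team proposes): the away team can get 1000 next round, worth 0.9 × 1000 = 900 now. The home team offers 900 and keeps 1000 − 900 = 100.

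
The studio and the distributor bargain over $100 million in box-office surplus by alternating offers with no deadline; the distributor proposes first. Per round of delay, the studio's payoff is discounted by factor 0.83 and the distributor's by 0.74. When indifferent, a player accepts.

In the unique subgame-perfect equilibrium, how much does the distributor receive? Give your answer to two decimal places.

44.06

Let x be the distributor's share when the distributor proposes and y be the studio's share when the studio proposes.
The studio accepts iff offered ≥ 0.83·y, so x = 100 − 0.83y. Symmetrically y = 100 − 0.74x.
Substituting: x = 100 − 0.83(100 − 0.74x), giving x(1 − 0.74·0.83) = 100(1 − 0.83).
So x = 100 × 0.17 / 0.3858 ≈ 44.0643, and the studio receives 100 − x ≈ 55.9357.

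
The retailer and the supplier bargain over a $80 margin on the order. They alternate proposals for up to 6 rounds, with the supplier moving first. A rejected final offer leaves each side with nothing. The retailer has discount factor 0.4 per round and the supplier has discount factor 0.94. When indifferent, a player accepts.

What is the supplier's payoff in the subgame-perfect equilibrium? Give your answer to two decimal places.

72.83

Round 6 (the retailer proposes): the supplier will accept anything ≥ 0, so the retailer offers 0 and keeps 80.
Round 5 (the supplier proposes): the retailer can get 80 next round, worth 0.4 × 80 = 32 now. The supplier offers 32 and keeps 80 − 32 = 48.
Round 4 (the retailer proposes): the supplier can get 48 next round, worth 0.94 × 48 = 45.12 now; the retailer offers that and keeps 34.88.
Round 3 (the supplier proposes): the retailer can get 34.88 next round, worth 0.4 × 34.88 = 13.952 now. The supplier offers 13.952 and keeps 80 − 13.952 = 66.048.
Round 2 (the retailer proposes): the supplier can get 66.048 next round, worth 0.94 × 66.048 = 62.08512 now. The retailer offers 62.08512 and keeps 80 − 62.08512 = 17.91488.
Round 1 (the supplier proposes): the retailer can get 17.91488 next round, worth 0.4 × 17.91488 = 7.165952 now, so the supplier offers 7.165952, keeping 72.834048.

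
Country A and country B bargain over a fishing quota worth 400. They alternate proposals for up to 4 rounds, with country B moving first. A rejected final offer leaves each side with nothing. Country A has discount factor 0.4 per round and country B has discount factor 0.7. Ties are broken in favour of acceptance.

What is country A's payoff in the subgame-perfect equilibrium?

92.8

Round 4 (country A proposes): rejection yields 0 for country B; country A offers 0 and keeps 400.
Round 3 (country B proposes): country A can get 400 next round, worth 0.4 × 400 = 160 now, so country B offers 160, keeping 240.
Round 2 (country A proposes): country B can get 240 next round, worth 0.7 × 240 = 168 now. Country A offers 168 and keeps 400 − 168 = 232.
Round 1 (country B proposes): country A can get 232 next round, worth 0.4 × 232 = 92.8 now; country B offers that and keeps 307.2.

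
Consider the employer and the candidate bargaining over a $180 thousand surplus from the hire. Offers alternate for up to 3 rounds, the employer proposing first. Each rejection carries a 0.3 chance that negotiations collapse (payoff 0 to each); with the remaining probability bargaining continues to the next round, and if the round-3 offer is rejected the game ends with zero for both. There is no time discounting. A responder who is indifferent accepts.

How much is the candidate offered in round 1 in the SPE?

Round 3 (the employer proposes): rejection yields 0 for the candidate; the employer offers 0 and keeps 180.
Round 2 (the candidate proposes): rejecting gives the employer an expected 0.7 × 180 = 126; the candidate offers that and keeps 54.
Round 1 (the employer proposes): rejecting gives the candidate an expected 0.7 × 54 = 37.8; the employer offers that and keeps 142.2.

37.8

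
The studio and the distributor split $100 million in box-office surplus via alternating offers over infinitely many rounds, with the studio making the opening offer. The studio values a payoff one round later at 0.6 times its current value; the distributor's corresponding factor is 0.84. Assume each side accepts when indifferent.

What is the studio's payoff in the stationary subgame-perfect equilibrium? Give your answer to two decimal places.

Let x be the studio's share when the studio proposes and y be the distributor's share when the distributor proposes.
The distributor accepts iff offered ≥ 0.84·y, so x = 100 − 0.84y. Symmetrically y = 100 − 0.6x.
Substituting: x = 100 − 0.84(100 − 0.6x), giving x(1 − 0.6·0.84) = 100(1 − 0.84).
So x = 100 × 0.16 / 0.496 ≈ 32.2581, and the distributor receives 100 − x ≈ 67.7419.

32.26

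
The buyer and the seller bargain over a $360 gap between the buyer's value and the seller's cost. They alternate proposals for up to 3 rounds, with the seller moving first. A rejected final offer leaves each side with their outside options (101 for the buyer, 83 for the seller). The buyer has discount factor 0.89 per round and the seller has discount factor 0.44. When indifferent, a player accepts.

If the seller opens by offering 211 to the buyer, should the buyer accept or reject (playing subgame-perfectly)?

Work out the buyer's continuation value if the offer is rejected.
Round 3 (the seller proposes): the buyer gets 101 if talks fail, so the seller offers 101 and keeps 259.
Round 2 (the buyer proposes): the seller can get 259 next round, worth 0.44 × 259 = 113.96 now, so the buyer offers 113.96, keeping 246.04.
So by rejecting in round 1, the buyer gets 246.04 next round, worth 0.89 × 246.04 = 218.9756 now.
Offer 211 < 218.9756, so the buyer rejects.

Reject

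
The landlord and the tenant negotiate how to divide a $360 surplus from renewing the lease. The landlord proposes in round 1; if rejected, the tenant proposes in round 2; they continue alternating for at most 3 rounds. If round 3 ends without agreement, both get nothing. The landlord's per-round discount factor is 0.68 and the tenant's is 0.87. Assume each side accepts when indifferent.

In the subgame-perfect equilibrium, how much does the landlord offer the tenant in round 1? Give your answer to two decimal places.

Round 3 (the landlord proposes): rejection yields 0 for the tenant; the landlord offers 0 and keeps 360.
Round 2 (the tenant proposes): the landlord can get 360 next round, worth 0.68 × 360 = 244.8 now, so the tenant offers 244.8, keeping 115.2.
Round 1 (the landlord proposes): the tenant can get 115.2 next round, worth 0.87 × 115.2 = 100.224 now. The landlord offers 100.224 and keeps 360 − 100.224 = 259.776.

100.22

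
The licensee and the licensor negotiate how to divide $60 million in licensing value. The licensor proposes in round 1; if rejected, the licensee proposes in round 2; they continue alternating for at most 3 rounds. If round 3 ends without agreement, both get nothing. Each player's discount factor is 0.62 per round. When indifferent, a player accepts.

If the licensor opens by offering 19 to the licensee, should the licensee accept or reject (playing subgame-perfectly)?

Work out the licensee's continuation value if the offer is rejected.
Round 3 (the licensor proposes): rejection yields 0 for the licensee; the licensor offers 0 and keeps 60.
Round 2 (the licensee proposes): the licensor can get 60 next round, worth 0.62 × 60 = 37.2 now; the licensee offers that and keeps 22.8.
So by rejecting in round 1, the licensee gets 22.8 next round, worth 0.62 × 22.8 = 14.136 now.
Offer 19 ≥ 14.136, so the licensee accepts.

Accept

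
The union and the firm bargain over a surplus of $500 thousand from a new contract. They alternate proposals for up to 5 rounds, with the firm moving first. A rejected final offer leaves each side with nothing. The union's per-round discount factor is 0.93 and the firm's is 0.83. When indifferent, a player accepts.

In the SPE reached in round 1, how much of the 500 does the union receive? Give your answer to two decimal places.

140.07

Work backward from the last round.
Round 5 (the firm proposes): rejection yields 0 for the union; the firm offers 0 and keeps 500.
Round 4 (the union proposes): the firm can get 500 next round, worth 0.83 × 500 = 415 now; the union offers that and keeps 85.
Round 3 (the firm proposes): the union can get 85 next round, worth 0.93 × 85 = 79.05 now; the firm offers that and keeps 420.95.
Round 2 (the union proposes): the firm can get 420.95 next round, worth 0.83 × 420.95 = 349.3885 now, so the union offers 349.3885, keeping 150.6115.
Round 1 (the firm proposes): the union can get 150.6115 next round, worth 0.93 × 150.6115 = 140.068695 now; the firm offers that and keeps 359.931305.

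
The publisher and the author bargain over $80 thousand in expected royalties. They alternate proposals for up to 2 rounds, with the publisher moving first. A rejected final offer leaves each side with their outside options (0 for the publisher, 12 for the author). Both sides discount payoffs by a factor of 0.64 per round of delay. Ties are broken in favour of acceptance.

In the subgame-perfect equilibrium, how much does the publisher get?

Round 2 (the author proposes): the publisher will accept anything ≥ 0, so the author offers 0 and keeps 80.
Round 1 (the publisher proposes): the author can get 80 next round, worth 0.64 × 80 = 51.2 now, so the publisher offers 51.2, keeping 28.8.

28.8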